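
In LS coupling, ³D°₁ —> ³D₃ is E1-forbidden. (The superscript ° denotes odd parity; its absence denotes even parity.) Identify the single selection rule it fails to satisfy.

ΔJ = 0, ±1 (not J=0↔0): J: 1 → 3, ΔJ = +2 — fails.
ΔL = 0, ±1 (not L=0↔0): L: 2 → 2, ΔL = +0 — passes.
Parity must change: odd → even — passes.
ΔS = 0: S: 1 → 1 — passes.

the ΔJ = 0, ±1 rule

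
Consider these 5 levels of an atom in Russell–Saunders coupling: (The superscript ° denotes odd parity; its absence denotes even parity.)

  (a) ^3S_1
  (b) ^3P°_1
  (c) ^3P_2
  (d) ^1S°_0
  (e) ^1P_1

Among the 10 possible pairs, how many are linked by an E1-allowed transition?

(a)–(b): allowed.
(a)–(c): forbidden (parity).
(a)–(d): forbidden (ΔS, ΔL).
(a)–(e): forbidden (parity, ΔS).
(b)–(c): allowed.
(b)–(d): forbidden (parity, ΔS).
(b)–(e): forbidden (ΔS).
(c)–(d): forbidden (ΔS, ΔJ).
(c)–(e): forbidden (parity, ΔS).
(d)–(e): allowed.
Allowed pairs: 3 of 10.

3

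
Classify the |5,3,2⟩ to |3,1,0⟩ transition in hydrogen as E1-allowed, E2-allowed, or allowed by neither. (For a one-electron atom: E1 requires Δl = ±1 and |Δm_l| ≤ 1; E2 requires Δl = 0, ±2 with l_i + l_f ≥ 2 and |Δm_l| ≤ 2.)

E2

Δl = 1 − 3 = -2; l_i + l_f = 4.
Δm_l = -2.
E1 (Δl = ±1, |Δm_l| ≤ 1): not satisfied.
E2 (Δl = 0,±2, l_i+l_f ≥ 2, |Δm_l| ≤ 2): satisfied.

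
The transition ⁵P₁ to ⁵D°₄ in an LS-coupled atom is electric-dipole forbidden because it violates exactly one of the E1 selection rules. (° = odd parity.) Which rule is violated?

the ΔJ = 0, ±1 rule

Reading off the term symbols: S 2→2, L 1→2, J 1→4, parity even→odd.
ΔJ = 0, ±1 (not J=0↔0): J: 1 → 4, ΔJ = +3 — ✗.
Parity must change: even → odd — ✓.
ΔS = 0: S: 2 → 2 — ✓.
ΔL = 0, ±1 (not L=0↔0): L: 1 → 2, ΔL = +1 — ✓.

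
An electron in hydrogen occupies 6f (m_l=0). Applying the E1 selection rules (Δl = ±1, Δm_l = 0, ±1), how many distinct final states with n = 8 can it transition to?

6

E1 requires Δl = ±1, so l_f ∈ {2, 4}; with 0 ≤ l_f ≤ n_f−1 = 7, the allowed l_f values are {2, 4}.
For l_f = 2: m_f ∈ {m_i−1, m_i, m_i+1} ∩ [−2, 2] = {-1, 0, 1} → 3 states.
For l_f = 4: m_f ∈ {m_i−1, m_i, m_i+1} ∩ [−4, 4] = {-1, 0, 1} → 3 states.
Total: 6.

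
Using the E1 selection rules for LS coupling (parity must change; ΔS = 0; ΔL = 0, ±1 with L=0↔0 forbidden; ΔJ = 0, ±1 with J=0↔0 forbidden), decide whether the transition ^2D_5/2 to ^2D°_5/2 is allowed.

Initial level: S=1/2, L=2, J=5/2, parity even. Final level: S=1/2, L=2, J=5/2, parity odd.
ΔS = 0: S: 1/2 → 1/2 — ✓.
Parity must change: even → odd — ✓.
ΔJ = 0, ±1 (not J=0↔0): J: 5/2 → 5/2, ΔJ = +0 — ✓.
ΔL = 0, ±1 (not L=0↔0): L: 2 → 2, ΔL = +0 — ✓.
All four E1 rules are satisfied.

allowed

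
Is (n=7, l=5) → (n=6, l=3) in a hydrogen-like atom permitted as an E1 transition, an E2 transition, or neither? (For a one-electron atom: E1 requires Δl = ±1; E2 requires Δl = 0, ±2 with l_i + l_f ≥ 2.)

E2

Δl = 3 − 5 = -2; l_i + l_f = 8.
E1 (Δl = ±1): not satisfied.
E2 (Δl = 0,±2, l_i+l_f ≥ 2): satisfied.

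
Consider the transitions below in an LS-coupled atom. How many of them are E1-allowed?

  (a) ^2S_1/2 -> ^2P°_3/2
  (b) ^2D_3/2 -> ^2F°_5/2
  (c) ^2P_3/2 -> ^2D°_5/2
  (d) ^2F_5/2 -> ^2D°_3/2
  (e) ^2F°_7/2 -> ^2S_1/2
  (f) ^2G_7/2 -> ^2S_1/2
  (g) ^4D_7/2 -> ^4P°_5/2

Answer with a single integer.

5

(a) allowed
(b) allowed
(c) allowed
(d) allowed
(e) forbidden (ΔL, ΔJ fail)
(f) forbidden (parity, ΔL, ΔJ fail)
(g) allowed
Total allowed: 5 of 7.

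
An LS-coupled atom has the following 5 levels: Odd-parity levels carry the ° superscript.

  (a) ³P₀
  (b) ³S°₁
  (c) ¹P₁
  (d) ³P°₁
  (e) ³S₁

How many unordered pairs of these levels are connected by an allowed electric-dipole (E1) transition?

3

(a)–(b): allowed.
(a)–(c): forbidden (parity, ΔS).
(a)–(d): allowed.
(a)–(e): forbidden (parity).
(b)–(c): forbidden (ΔS).
(b)–(d): forbidden (parity).
(b)–(e): forbidden (ΔL).
(c)–(d): forbidden (ΔS).
(c)–(e): forbidden (parity, ΔS).
(d)–(e): allowed.
Allowed pairs: 3 of 10.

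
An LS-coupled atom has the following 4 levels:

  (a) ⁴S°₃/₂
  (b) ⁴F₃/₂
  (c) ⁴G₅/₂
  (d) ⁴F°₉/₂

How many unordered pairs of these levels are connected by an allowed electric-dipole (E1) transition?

(a)–(b): forbidden (ΔL).
(a)–(c): forbidden (ΔL).
(a)–(d): forbidden (parity, ΔL, ΔJ).
(b)–(c): forbidden (parity).
(b)–(d): forbidden (ΔJ).
(c)–(d): forbidden (ΔJ).
Allowed pairs: 0 of 6.

0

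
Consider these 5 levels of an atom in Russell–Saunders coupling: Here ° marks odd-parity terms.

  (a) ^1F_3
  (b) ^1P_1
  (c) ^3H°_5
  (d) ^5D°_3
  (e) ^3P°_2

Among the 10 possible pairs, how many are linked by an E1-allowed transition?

(a)–(b): forbidden (parity, ΔL, ΔJ).
(a)–(c): forbidden (ΔS, ΔL, ΔJ).
(a)–(d): forbidden (ΔS).
(a)–(e): forbidden (ΔS, ΔL).
(b)–(c): forbidden (ΔS, ΔL, ΔJ).
(b)–(d): forbidden (ΔS, ΔJ).
(b)–(e): forbidden (ΔS).
(c)–(d): forbidden (parity, ΔS, ΔL, ΔJ).
(c)–(e): forbidden (parity, ΔL, ΔJ).
(d)–(e): forbidden (parity, ΔS).
Allowed pairs: 0 of 10.

0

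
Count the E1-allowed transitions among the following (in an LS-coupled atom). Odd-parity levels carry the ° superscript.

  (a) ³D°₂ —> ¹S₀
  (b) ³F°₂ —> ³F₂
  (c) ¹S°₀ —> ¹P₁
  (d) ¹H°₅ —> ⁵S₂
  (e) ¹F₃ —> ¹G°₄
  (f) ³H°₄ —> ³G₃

4

(a) forbidden (ΔS, ΔL, ΔJ fail)
(b) allowed
(c) allowed
(d) forbidden (ΔS, ΔL, ΔJ fail)
(e) allowed
(f) allowed
Total allowed: 4 of 6.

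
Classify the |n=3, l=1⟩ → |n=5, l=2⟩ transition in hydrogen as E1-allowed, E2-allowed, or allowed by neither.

E1

Δl = 2 − 1 = +1; l_i + l_f = 3.
E1 (Δl = ±1): satisfied.
E2 (Δl = 0,±2, l_i+l_f ≥ 2): not satisfied.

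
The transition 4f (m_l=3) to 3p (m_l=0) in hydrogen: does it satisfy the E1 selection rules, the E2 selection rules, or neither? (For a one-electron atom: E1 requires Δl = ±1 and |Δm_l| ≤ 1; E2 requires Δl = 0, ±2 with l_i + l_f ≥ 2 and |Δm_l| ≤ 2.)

Δl = 1 − 3 = -2; l_i + l_f = 4.
Δm_l = -3.
E1 (Δl = ±1, |Δm_l| ≤ 1): not satisfied.
E2 (Δl = 0,±2, l_i+l_f ≥ 2, |Δm_l| ≤ 2): not satisfied.

neither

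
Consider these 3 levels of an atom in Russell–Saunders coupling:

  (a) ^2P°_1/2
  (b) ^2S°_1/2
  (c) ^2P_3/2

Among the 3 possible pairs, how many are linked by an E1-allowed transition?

(a)–(b): forbidden (parity).
(a)–(c): allowed.
(b)–(c): allowed.
Allowed pairs: 2 of 3.

2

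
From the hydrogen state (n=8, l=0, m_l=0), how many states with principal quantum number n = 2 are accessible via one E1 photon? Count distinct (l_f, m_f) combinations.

E1 requires Δl = ±1, so l_f ∈ {-1, 1}; with 0 ≤ l_f ≤ n_f−1 = 1, the allowed l_f values are {1}.
For l_f = 1: m_f ∈ {m_i−1, m_i, m_i+1} ∩ [−1, 1] = {-1, 0, 1} → 3 states.
Total: 3.

3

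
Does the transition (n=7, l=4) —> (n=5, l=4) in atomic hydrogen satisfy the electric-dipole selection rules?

forbidden

Initial l = 4, final l = 4, so Δl = +0. E1 requires Δl = ±1: violated.
The transition is electric-dipole forbidden.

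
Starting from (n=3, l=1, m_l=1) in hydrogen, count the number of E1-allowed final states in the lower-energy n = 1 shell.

E1 requires Δl = ±1, so l_f ∈ {0, 2}; with 0 ≤ l_f ≤ n_f−1 = 0, the allowed l_f values are {0}.
For l_f = 0: m_f ∈ {m_i−1, m_i, m_i+1} ∩ [−0, 0] = {0} → 1 state.
Total: 1.

1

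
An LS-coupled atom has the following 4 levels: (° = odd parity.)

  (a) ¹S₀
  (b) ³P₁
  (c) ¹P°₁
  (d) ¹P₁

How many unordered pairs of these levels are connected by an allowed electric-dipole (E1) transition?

2

(a)–(b): forbidden (parity, ΔS).
(a)–(c): allowed.
(a)–(d): forbidden (parity).
(b)–(c): forbidden (ΔS).
(b)–(d): forbidden (parity, ΔS).
(c)–(d): allowed.
Allowed pairs: 2 of 6.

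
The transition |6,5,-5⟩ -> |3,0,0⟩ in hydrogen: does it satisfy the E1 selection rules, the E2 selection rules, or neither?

neither

Δl = 0 − 5 = -5; l_i + l_f = 5.
Δm_l = +5.
E1 (Δl = ±1, |Δm_l| ≤ 1): not satisfied.
E2 (Δl = 0,±2, l_i+l_f ≥ 2, |Δm_l| ≤ 2): not satisfied.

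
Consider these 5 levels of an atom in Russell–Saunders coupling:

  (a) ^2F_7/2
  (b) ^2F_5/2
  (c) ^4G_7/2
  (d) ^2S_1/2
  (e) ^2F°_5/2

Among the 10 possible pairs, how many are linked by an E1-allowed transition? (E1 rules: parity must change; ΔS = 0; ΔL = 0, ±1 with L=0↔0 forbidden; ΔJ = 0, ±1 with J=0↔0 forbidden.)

2

(a)–(b): forbidden (parity).
(a)–(c): forbidden (parity, ΔS).
(a)–(d): forbidden (parity, ΔL, ΔJ).
(a)–(e): allowed.
(b)–(c): forbidden (parity, ΔS).
(b)–(d): forbidden (parity, ΔL, ΔJ).
(b)–(e): allowed.
(c)–(d): forbidden (parity, ΔS, ΔL, ΔJ).
(c)–(e): forbidden (ΔS).
(d)–(e): forbidden (ΔL, ΔJ).
Allowed pairs: 2 of 10.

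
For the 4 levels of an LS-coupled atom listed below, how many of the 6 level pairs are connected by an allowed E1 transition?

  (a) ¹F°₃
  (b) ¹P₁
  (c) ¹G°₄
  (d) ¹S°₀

(a)–(b): forbidden (ΔL, ΔJ).
(a)–(c): forbidden (parity).
(a)–(d): forbidden (parity, ΔL, ΔJ).
(b)–(c): forbidden (ΔL, ΔJ).
(b)–(d): allowed.
(c)–(d): forbidden (parity, ΔL, ΔJ).
Allowed pairs: 1 of 6.

1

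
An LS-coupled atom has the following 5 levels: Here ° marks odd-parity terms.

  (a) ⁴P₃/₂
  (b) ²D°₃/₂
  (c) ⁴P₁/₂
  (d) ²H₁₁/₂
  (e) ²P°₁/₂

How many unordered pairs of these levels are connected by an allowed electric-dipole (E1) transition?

0

(a)–(b): forbidden (ΔS).
(a)–(c): forbidden (parity).
(a)–(d): forbidden (parity, ΔS, ΔL, ΔJ).
(a)–(e): forbidden (ΔS).
(b)–(c): forbidden (ΔS).
(b)–(d): forbidden (ΔL, ΔJ).
(b)–(e): forbidden (parity).
(c)–(d): forbidden (parity, ΔS, ΔL, ΔJ).
(c)–(e): forbidden (ΔS).
(d)–(e): forbidden (ΔL, ΔJ).
Allowed pairs: 0 of 10.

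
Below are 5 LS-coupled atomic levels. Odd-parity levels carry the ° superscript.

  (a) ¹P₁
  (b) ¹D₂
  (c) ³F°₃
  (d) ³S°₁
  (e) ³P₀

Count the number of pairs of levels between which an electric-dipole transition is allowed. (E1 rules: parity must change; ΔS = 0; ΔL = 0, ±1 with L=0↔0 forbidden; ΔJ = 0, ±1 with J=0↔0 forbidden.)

1

(a)–(b): forbidden (parity).
(a)–(c): forbidden (ΔS, ΔL, ΔJ).
(a)–(d): forbidden (ΔS).
(a)–(e): forbidden (parity, ΔS).
(b)–(c): forbidden (ΔS).
(b)–(d): forbidden (ΔS, ΔL).
(b)–(e): forbidden (parity, ΔS, ΔJ).
(c)–(d): forbidden (parity, ΔL, ΔJ).
(c)–(e): forbidden (ΔL, ΔJ).
(d)–(e): allowed.
Allowed pairs: 1 of 10.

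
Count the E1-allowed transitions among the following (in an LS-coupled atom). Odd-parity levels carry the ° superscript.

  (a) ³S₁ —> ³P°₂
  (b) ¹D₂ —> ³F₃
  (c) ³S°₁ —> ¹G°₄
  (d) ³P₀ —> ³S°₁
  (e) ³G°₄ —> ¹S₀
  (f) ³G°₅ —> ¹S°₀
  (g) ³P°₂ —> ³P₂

3

(a) allowed
(b) forbidden (parity, ΔS fail)
(c) forbidden (parity, ΔS, ΔL, ΔJ fail)
(d) allowed
(e) forbidden (ΔS, ΔL, ΔJ fail)
(f) forbidden (parity, ΔS, ΔL, ΔJ fail)
(g) allowed
Total allowed: 3 of 7.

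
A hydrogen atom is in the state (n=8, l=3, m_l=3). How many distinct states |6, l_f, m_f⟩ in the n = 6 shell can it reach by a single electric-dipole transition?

E1 requires Δl = ±1, so l_f ∈ {2, 4}; with 0 ≤ l_f ≤ n_f−1 = 5, the allowed l_f values are {2, 4}.
For l_f = 2: m_f ∈ {m_i−1, m_i, m_i+1} ∩ [−2, 2] = {2} → 1 state.
For l_f = 4: m_f ∈ {m_i−1, m_i, m_i+1} ∩ [−4, 4] = {2, 3, 4} → 3 states.
Total: 4.

4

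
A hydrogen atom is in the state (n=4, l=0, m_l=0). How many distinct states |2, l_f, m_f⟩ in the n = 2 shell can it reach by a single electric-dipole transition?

E1 requires Δl = ±1, so l_f ∈ {-1, 1}; with 0 ≤ l_f ≤ n_f−1 = 1, the allowed l_f values are {1}.
For l_f = 1: m_f ∈ {m_i−1, m_i, m_i+1} ∩ [−1, 1] = {-1, 0, 1} → 3 states.
Total: 3.

3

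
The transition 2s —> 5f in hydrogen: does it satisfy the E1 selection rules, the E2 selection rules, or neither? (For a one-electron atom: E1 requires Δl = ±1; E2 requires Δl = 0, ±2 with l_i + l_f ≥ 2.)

Δl = 3 − 0 = +3; l_i + l_f = 3.
E1 (Δl = ±1): not satisfied.
E2 (Δl = 0,±2, l_i+l_f ≥ 2): not satisfied.

neither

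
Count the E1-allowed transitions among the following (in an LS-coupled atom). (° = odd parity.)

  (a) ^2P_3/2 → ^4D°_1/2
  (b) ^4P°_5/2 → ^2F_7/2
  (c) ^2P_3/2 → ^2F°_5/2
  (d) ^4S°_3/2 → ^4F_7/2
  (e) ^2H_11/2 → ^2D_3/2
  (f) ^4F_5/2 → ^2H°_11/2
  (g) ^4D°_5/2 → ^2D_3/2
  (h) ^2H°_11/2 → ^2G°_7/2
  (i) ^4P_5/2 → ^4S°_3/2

(a) forbidden (ΔS fails)
(b) forbidden (ΔS, ΔL fail)
(c) forbidden (ΔL fails)
(d) forbidden (ΔL, ΔJ fail)
(e) forbidden (parity, ΔL, ΔJ fail)
(f) forbidden (ΔS, ΔL, ΔJ fail)
(g) forbidden (ΔS fails)
(h) forbidden (parity, ΔJ fail)
(i) allowed
Total allowed: 1 of 9.

1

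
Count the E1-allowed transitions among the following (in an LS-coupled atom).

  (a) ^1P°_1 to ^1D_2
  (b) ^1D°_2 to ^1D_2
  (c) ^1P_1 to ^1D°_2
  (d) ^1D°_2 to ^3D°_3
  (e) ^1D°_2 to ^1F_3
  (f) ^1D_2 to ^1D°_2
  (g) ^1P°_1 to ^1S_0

(a) allowed
(b) allowed
(c) allowed
(d) forbidden (parity, ΔS fail)
(e) allowed
(f) allowed
(g) allowed
Total allowed: 6 of 7.

6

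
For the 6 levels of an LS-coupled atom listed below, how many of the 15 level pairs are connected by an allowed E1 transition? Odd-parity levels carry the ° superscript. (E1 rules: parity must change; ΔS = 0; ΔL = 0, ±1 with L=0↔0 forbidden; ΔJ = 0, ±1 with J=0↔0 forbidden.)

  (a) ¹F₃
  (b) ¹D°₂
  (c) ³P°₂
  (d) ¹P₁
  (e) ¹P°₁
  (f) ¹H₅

(a)–(b): allowed.
(a)–(c): forbidden (ΔS, ΔL).
(a)–(d): forbidden (parity, ΔL, ΔJ).
(a)–(e): forbidden (ΔL, ΔJ).
(a)–(f): forbidden (parity, ΔL, ΔJ).
(b)–(c): forbidden (parity, ΔS).
(b)–(d): allowed.
(b)–(e): forbidden (parity).
(b)–(f): forbidden (ΔL, ΔJ).
(c)–(d): forbidden (ΔS).
(c)–(e): forbidden (parity, ΔS).
(c)–(f): forbidden (ΔS, ΔL, ΔJ).
(d)–(e): allowed.
(d)–(f): forbidden (parity, ΔL, ΔJ).
(e)–(f): forbidden (ΔL, ΔJ).
Allowed pairs: 3 of 15.

3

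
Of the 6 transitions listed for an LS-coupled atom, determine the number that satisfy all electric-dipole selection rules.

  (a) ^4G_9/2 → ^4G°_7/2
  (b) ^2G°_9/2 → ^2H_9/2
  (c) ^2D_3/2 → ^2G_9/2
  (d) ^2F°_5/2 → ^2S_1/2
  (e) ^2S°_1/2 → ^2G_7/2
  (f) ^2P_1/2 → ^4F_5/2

2

(a) allowed
(b) allowed
(c) forbidden (parity, ΔL, ΔJ fail)
(d) forbidden (ΔL, ΔJ fail)
(e) forbidden (ΔL, ΔJ fail)
(f) forbidden (parity, ΔS, ΔL, ΔJ fail)
Total allowed: 2 of 6.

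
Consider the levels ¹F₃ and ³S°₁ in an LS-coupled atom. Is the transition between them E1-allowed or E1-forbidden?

forbidden

Parity must change: even → odd — ✓.
ΔS = 0: S: 0 → 1 — ✗.
ΔL = 0, ±1 (not L=0↔0): L: 3 → 0, ΔL = -3 — ✗.
ΔJ = 0, ±1 (not J=0↔0): J: 3 → 1, ΔJ = -2 — ✗.
Rule(s) violated: ΔS, ΔL, ΔJ.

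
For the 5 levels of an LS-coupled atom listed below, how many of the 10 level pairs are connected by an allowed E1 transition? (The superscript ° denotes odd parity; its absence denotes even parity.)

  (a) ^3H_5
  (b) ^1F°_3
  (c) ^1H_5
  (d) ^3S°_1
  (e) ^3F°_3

(a)–(b): forbidden (ΔS, ΔL, ΔJ).
(a)–(c): forbidden (parity, ΔS).
(a)–(d): forbidden (ΔL, ΔJ).
(a)–(e): forbidden (ΔL, ΔJ).
(b)–(c): forbidden (ΔL, ΔJ).
(b)–(d): forbidden (parity, ΔS, ΔL, ΔJ).
(b)–(e): forbidden (parity, ΔS).
(c)–(d): forbidden (ΔS, ΔL, ΔJ).
(c)–(e): forbidden (ΔS, ΔL, ΔJ).
(d)–(e): forbidden (parity, ΔL, ΔJ).
Allowed pairs: 0 of 10.

0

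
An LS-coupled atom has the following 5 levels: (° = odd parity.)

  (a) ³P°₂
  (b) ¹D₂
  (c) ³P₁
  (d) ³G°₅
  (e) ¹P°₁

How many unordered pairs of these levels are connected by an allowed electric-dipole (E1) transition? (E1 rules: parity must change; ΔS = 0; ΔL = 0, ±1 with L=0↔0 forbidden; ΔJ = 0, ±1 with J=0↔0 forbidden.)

2

(a)–(b): forbidden (ΔS).
(a)–(c): allowed.
(a)–(d): forbidden (parity, ΔL, ΔJ).
(a)–(e): forbidden (parity, ΔS).
(b)–(c): forbidden (parity, ΔS).
(b)–(d): forbidden (ΔS, ΔL, ΔJ).
(b)–(e): allowed.
(c)–(d): forbidden (ΔL, ΔJ).
(c)–(e): forbidden (ΔS).
(d)–(e): forbidden (parity, ΔS, ΔL, ΔJ).
Allowed pairs: 2 of 10.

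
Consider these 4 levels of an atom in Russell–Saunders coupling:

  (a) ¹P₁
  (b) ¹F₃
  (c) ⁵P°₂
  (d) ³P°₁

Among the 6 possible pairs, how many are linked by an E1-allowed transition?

(a)–(b): forbidden (parity, ΔL, ΔJ).
(a)–(c): forbidden (ΔS).
(a)–(d): forbidden (ΔS).
(b)–(c): forbidden (ΔS, ΔL).
(b)–(d): forbidden (ΔS, ΔL, ΔJ).
(c)–(d): forbidden (parity, ΔS).
Allowed pairs: 0 of 6.

0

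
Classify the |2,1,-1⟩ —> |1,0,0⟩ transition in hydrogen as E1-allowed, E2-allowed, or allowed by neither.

E1

Δl = 0 − 1 = -1; l_i + l_f = 1.
Δm_l = +1.
E1 (Δl = ±1, |Δm_l| ≤ 1): satisfied.
E2 (Δl = 0,±2, l_i+l_f ≥ 2, |Δm_l| ≤ 2): not satisfied.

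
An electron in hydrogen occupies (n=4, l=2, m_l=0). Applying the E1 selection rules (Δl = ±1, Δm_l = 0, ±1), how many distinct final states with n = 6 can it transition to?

6

E1 requires Δl = ±1, so l_f ∈ {1, 3}; with 0 ≤ l_f ≤ n_f−1 = 5, the allowed l_f values are {1, 3}.
For l_f = 1: m_f ∈ {m_i−1, m_i, m_i+1} ∩ [−1, 1] = {-1, 0, 1} → 3 states.
For l_f = 3: m_f ∈ {m_i−1, m_i, m_i+1} ∩ [−3, 3] = {-1, 0, 1} → 3 states.
Total: 6.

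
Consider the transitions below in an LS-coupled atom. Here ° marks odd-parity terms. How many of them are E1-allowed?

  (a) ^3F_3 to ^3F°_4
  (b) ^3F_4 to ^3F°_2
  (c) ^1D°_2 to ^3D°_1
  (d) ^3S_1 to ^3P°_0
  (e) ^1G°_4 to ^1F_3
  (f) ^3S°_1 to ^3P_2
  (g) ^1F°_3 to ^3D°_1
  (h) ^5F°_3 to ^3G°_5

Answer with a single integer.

(a) allowed
(b) forbidden (ΔJ fails)
(c) forbidden (parity, ΔS fail)
(d) allowed
(e) allowed
(f) allowed
(g) forbidden (parity, ΔS, ΔJ fail)
(h) forbidden (parity, ΔS, ΔJ fail)
Total allowed: 4 of 8.

4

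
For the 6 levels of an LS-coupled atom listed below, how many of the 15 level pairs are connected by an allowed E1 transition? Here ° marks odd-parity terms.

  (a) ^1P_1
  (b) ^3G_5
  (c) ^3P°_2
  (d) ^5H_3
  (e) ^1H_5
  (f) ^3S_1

(a)–(b): forbidden (parity, ΔS, ΔL, ΔJ).
(a)–(c): forbidden (ΔS).
(a)–(d): forbidden (parity, ΔS, ΔL, ΔJ).
(a)–(e): forbidden (parity, ΔL, ΔJ).
(a)–(f): forbidden (parity, ΔS).
(b)–(c): forbidden (ΔL, ΔJ).
(b)–(d): forbidden (parity, ΔS, ΔJ).
(b)–(e): forbidden (parity, ΔS).
(b)–(f): forbidden (parity, ΔL, ΔJ).
(c)–(d): forbidden (ΔS, ΔL).
(c)–(e): forbidden (ΔS, ΔL, ΔJ).
(c)–(f): allowed.
(d)–(e): forbidden (parity, ΔS, ΔJ).
(d)–(f): forbidden (parity, ΔS, ΔL, ΔJ).
(e)–(f): forbidden (parity, ΔS, ΔL, ΔJ).
Allowed pairs: 1 of 15.

1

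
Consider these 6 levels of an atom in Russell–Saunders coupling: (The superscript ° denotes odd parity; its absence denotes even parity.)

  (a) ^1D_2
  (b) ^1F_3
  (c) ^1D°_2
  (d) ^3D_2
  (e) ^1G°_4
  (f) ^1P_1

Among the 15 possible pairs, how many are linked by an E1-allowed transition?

4

(a)–(b): forbidden (parity).
(a)–(c): allowed.
(a)–(d): forbidden (parity, ΔS).
(a)–(e): forbidden (ΔL, ΔJ).
(a)–(f): forbidden (parity).
(b)–(c): allowed.
(b)–(d): forbidden (parity, ΔS).
(b)–(e): allowed.
(b)–(f): forbidden (parity, ΔL, ΔJ).
(c)–(d): forbidden (ΔS).
(c)–(e): forbidden (parity, ΔL, ΔJ).
(c)–(f): allowed.
(d)–(e): forbidden (ΔS, ΔL, ΔJ).
(d)–(f): forbidden (parity, ΔS).
(e)–(f): forbidden (ΔL, ΔJ).
Allowed pairs: 4 of 15.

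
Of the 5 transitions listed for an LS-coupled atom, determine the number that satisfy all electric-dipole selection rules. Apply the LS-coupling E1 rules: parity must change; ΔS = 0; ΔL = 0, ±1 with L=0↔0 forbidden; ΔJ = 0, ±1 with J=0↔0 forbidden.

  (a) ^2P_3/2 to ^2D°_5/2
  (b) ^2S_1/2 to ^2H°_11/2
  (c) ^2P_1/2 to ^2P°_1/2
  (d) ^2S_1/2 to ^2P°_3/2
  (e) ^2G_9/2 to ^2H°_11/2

4

(a) allowed
(b) forbidden (ΔL, ΔJ fail)
(c) allowed
(d) allowed
(e) allowed
Total allowed: 4 of 5.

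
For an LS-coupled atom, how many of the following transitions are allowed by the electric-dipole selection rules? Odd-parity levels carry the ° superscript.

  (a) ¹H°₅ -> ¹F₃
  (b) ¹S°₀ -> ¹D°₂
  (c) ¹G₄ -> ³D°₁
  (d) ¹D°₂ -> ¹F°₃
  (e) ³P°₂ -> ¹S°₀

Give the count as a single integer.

(a) forbidden (ΔL, ΔJ fail)
(b) forbidden (parity, ΔL, ΔJ fail)
(c) forbidden (ΔS, ΔL, ΔJ fail)
(d) forbidden (parity fails)
(e) forbidden (parity, ΔS, ΔJ fail)
Total allowed: 0 of 5.

0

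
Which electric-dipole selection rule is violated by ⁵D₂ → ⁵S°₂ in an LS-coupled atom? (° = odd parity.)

the ΔL = 0, ±1 rule

Reading off the term symbols: S 2→2, L 2→0, J 2→2, parity even→odd.
Parity must change: even → odd — satisfied.
ΔS = 0: S: 2 → 2 — satisfied.
ΔL = 0, ±1 (not L=0↔0): L: 2 → 0, ΔL = -2 — violated.
ΔJ = 0, ±1 (not J=0↔0): J: 2 → 2, ΔJ = +0 — satisfied.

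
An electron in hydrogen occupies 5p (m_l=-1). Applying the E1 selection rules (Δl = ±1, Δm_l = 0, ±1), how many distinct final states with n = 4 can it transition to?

E1 requires Δl = ±1, so l_f ∈ {0, 2}; with 0 ≤ l_f ≤ n_f−1 = 3, the allowed l_f values are {0, 2}.
For l_f = 0: m_f ∈ {m_i−1, m_i, m_i+1} ∩ [−0, 0] = {0} → 1 state.
For l_f = 2: m_f ∈ {m_i−1, m_i, m_i+1} ∩ [−2, 2] = {-2, -1, 0} → 3 states.
Total: 4.

4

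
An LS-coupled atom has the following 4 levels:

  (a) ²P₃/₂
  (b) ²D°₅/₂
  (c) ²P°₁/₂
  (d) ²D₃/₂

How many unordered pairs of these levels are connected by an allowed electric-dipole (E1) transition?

4

(a)–(b): allowed.
(a)–(c): allowed.
(a)–(d): forbidden (parity).
(b)–(c): forbidden (parity, ΔJ).
(b)–(d): allowed.
(c)–(d): allowed.
Allowed pairs: 4 of 6.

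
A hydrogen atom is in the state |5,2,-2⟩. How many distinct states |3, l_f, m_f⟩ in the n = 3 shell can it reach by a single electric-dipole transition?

1

E1 requires Δl = ±1, so l_f ∈ {1, 3}; with 0 ≤ l_f ≤ n_f−1 = 2, the allowed l_f values are {1}.
For l_f = 1: m_f ∈ {m_i−1, m_i, m_i+1} ∩ [−1, 1] = {-1} → 1 state.
Total: 1.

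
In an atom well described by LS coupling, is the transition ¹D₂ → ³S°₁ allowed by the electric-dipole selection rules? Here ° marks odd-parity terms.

Parity must change: even → odd — satisfied.
ΔJ = 0, ±1 (not J=0↔0): J: 2 → 1, ΔJ = -1 — satisfied.
ΔS = 0: S: 0 → 1 — violated.
ΔL = 0, ±1 (not L=0↔0): L: 2 → 0, ΔL = -2 — violated.
Rule(s) violated: ΔS, ΔL.

forbidden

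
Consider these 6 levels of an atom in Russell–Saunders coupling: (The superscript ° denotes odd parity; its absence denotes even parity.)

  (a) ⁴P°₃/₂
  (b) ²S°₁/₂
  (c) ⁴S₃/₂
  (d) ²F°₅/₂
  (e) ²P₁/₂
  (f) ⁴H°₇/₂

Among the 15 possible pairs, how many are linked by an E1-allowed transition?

(a)–(b): forbidden (parity, ΔS).
(a)–(c): allowed.
(a)–(d): forbidden (parity, ΔS, ΔL).
(a)–(e): forbidden (ΔS).
(a)–(f): forbidden (parity, ΔL, ΔJ).
(b)–(c): forbidden (ΔS, ΔL).
(b)–(d): forbidden (parity, ΔL, ΔJ).
(b)–(e): allowed.
(b)–(f): forbidden (parity, ΔS, ΔL, ΔJ).
(c)–(d): forbidden (ΔS, ΔL).
(c)–(e): forbidden (parity, ΔS).
(c)–(f): forbidden (ΔL, ΔJ).
(d)–(e): forbidden (ΔL, ΔJ).
(d)–(f): forbidden (parity, ΔS, ΔL).
(e)–(f): forbidden (ΔS, ΔL, ΔJ).
Allowed pairs: 2 of 15.

2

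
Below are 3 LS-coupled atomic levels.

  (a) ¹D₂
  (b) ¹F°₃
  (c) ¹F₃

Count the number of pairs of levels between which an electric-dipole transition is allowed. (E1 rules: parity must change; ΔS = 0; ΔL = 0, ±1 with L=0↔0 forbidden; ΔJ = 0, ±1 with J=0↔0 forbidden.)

(a)–(b): allowed.
(a)–(c): forbidden (parity).
(b)–(c): allowed.
Allowed pairs: 2 of 3.

2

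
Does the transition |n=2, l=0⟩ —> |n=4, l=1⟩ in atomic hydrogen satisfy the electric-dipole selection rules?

Δl = 1 − 0 = +1; the E1 rule Δl = ±1 is ok.
All E1 selection rules are satisfied.

allowed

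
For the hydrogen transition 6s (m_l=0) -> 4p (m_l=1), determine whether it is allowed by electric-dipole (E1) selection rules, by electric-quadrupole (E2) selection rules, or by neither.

E1

Δl = 1 − 0 = +1; l_i + l_f = 1.
Δm_l = +1.
E1 (Δl = ±1, |Δm_l| ≤ 1): satisfied.
E2 (Δl = 0,±2, l_i+l_f ≥ 2, |Δm_l| ≤ 2): not satisfied.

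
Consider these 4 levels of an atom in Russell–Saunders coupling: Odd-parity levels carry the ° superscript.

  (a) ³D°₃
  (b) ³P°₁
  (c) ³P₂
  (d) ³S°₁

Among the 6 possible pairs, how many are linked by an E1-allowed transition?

3

(a)–(b): forbidden (parity, ΔJ).
(a)–(c): allowed.
(a)–(d): forbidden (parity, ΔL, ΔJ).
(b)–(c): allowed.
(b)–(d): forbidden (parity).
(c)–(d): allowed.
Allowed pairs: 3 of 6.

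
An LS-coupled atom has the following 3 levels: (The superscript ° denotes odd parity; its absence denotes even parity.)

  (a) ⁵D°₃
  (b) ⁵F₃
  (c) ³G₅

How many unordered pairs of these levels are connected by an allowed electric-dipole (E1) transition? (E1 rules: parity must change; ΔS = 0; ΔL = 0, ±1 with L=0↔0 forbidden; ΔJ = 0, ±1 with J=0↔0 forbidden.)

1

(a)–(b): allowed.
(a)–(c): forbidden (ΔS, ΔL, ΔJ).
(b)–(c): forbidden (parity, ΔS, ΔJ).
Allowed pairs: 1 of 3.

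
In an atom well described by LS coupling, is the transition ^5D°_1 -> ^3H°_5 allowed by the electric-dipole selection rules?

forbidden

Initial level: S=2, L=2, J=1, parity odd. Final level: S=1, L=5, J=5, parity odd.
ΔL = 0, ±1 (not L=0↔0): L: 2 → 5, ΔL = +3 — fails.
ΔJ = 0, ±1 (not J=0↔0): J: 1 → 5, ΔJ = +4 — fails.
Parity must change: odd → odd — fails.
ΔS = 0: S: 2 → 1 — fails.
Rule(s) violated: parity, ΔS, ΔL, ΔJ.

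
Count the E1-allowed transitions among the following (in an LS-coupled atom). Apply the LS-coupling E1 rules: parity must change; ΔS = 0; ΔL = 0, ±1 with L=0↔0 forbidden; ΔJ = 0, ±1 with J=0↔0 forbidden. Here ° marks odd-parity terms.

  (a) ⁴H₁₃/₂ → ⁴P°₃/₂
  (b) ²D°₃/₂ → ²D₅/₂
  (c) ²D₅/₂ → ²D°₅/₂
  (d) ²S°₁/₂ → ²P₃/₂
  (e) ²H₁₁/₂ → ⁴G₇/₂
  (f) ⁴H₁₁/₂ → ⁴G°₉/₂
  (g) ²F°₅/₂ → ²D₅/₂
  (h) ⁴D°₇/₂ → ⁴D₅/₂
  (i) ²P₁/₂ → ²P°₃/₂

7

(a) forbidden (ΔL, ΔJ fail)
(b) allowed
(c) allowed
(d) allowed
(e) forbidden (parity, ΔS, ΔJ fail)
(f) allowed
(g) allowed
(h) allowed
(i) allowed
Total allowed: 7 of 9.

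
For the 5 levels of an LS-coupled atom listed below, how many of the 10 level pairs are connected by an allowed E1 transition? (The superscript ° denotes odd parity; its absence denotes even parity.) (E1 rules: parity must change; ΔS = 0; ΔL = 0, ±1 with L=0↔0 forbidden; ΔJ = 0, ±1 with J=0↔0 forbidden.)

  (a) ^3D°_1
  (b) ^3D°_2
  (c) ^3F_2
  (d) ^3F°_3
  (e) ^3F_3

5

(a)–(b): forbidden (parity).
(a)–(c): allowed.
(a)–(d): forbidden (parity, ΔJ).
(a)–(e): forbidden (ΔJ).
(b)–(c): allowed.
(b)–(d): forbidden (parity).
(b)–(e): allowed.
(c)–(d): allowed.
(c)–(e): forbidden (parity).
(d)–(e): allowed.
Allowed pairs: 5 of 10.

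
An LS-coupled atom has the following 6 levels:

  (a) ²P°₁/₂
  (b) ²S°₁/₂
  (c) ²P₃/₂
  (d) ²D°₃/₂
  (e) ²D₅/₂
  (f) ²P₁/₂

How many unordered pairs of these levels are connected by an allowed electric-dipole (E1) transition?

7

(a)–(b): forbidden (parity).
(a)–(c): allowed.
(a)–(d): forbidden (parity).
(a)–(e): forbidden (ΔJ).
(a)–(f): allowed.
(b)–(c): allowed.
(b)–(d): forbidden (parity, ΔL).
(b)–(e): forbidden (ΔL, ΔJ).
(b)–(f): allowed.
(c)–(d): allowed.
(c)–(e): forbidden (parity).
(c)–(f): forbidden (parity).
(d)–(e): allowed.
(d)–(f): allowed.
(e)–(f): forbidden (parity, ΔJ).
Allowed pairs: 7 of 15.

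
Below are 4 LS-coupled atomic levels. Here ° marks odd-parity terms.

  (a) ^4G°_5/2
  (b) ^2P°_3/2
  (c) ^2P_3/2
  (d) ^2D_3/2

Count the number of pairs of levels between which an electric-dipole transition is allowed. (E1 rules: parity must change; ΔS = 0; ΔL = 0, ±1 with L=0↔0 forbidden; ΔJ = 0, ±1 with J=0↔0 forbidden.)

(a)–(b): forbidden (parity, ΔS, ΔL).
(a)–(c): forbidden (ΔS, ΔL).
(a)–(d): forbidden (ΔS, ΔL).
(b)–(c): allowed.
(b)–(d): allowed.
(c)–(d): forbidden (parity).
Allowed pairs: 2 of 6.

2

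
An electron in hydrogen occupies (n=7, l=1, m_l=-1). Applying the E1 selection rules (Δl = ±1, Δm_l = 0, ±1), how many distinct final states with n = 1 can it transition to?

E1 requires Δl = ±1, so l_f ∈ {0, 2}; with 0 ≤ l_f ≤ n_f−1 = 0, the allowed l_f values are {0}.
For l_f = 0: m_f ∈ {m_i−1, m_i, m_i+1} ∩ [−0, 0] = {0} → 1 state.
Total: 1.

1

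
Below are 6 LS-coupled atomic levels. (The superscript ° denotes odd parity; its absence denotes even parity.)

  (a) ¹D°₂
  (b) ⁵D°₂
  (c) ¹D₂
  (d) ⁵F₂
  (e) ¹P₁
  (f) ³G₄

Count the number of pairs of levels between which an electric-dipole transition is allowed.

(a)–(b): forbidden (parity, ΔS).
(a)–(c): allowed.
(a)–(d): forbidden (ΔS).
(a)–(e): allowed.
(a)–(f): forbidden (ΔS, ΔL, ΔJ).
(b)–(c): forbidden (ΔS).
(b)–(d): allowed.
(b)–(e): forbidden (ΔS).
(b)–(f): forbidden (ΔS, ΔL, ΔJ).
(c)–(d): forbidden (parity, ΔS).
(c)–(e): forbidden (parity).
(c)–(f): forbidden (parity, ΔS, ΔL, ΔJ).
(d)–(e): forbidden (parity, ΔS, ΔL).
(d)–(f): forbidden (parity, ΔS, ΔJ).
(e)–(f): forbidden (parity, ΔS, ΔL, ΔJ).
Allowed pairs: 3 of 15.

3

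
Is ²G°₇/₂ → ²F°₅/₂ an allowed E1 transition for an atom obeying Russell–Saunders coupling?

forbidden

Initial level: S=1/2, L=4, J=7/2, parity odd. Final level: S=1/2, L=3, J=5/2, parity odd.
Parity must change: odd → odd — violated.
ΔS = 0: S: 1/2 → 1/2 — satisfied.
ΔL = 0, ±1 (not L=0↔0): L: 4 → 3, ΔL = -1 — satisfied.
ΔJ = 0, ±1 (not J=0↔0): J: 7/2 → 5/2, ΔJ = -1 — satisfied.
Rule(s) violated: parity.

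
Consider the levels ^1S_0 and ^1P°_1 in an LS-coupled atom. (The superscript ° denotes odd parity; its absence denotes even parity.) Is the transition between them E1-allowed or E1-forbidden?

allowed

Initial level: S=0, L=0, J=0, parity even. Final level: S=0, L=1, J=1, parity odd.
Parity must change: even → odd — passes.
ΔS = 0: S: 0 → 0 — passes.
ΔL = 0, ±1 (not L=0↔0): L: 0 → 1, ΔL = +1 — passes.
ΔJ = 0, ±1 (not J=0↔0): J: 0 → 1, ΔJ = +1 — passes.
All four E1 rules are satisfied.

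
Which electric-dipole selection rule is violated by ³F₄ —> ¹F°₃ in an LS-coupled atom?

the ΔS = 0 rule

Parity must change: even → odd — ok.
ΔS = 0: S: 1 → 0 — fails.
ΔL = 0, ±1 (not L=0↔0): L: 3 → 3, ΔL = +0 — ok.
ΔJ = 0, ±1 (not J=0↔0): J: 4 → 3, ΔJ = -1 — ok.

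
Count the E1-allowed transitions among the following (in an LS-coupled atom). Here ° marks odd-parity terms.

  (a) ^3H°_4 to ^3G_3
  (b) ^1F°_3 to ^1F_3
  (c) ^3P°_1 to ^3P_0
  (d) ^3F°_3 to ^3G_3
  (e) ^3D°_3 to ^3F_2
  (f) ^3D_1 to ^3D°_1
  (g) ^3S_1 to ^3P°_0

(a) allowed
(b) allowed
(c) allowed
(d) allowed
(e) allowed
(f) allowed
(g) allowed
Total allowed: 7 of 7.

7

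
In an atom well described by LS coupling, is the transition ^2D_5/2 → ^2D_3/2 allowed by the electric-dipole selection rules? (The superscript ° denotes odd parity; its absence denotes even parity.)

Reading off the term symbols: S 1/2→1/2, L 2→2, J 5/2→3/2, parity even→even.
Parity must change: even → even — fails.
ΔS = 0: S: 1/2 → 1/2 — ok.
ΔL = 0, ±1 (not L=0↔0): L: 2 → 2, ΔL = +0 — ok.
ΔJ = 0, ±1 (not J=0↔0): J: 5/2 → 3/2, ΔJ = -1 — ok.
Rule(s) violated: parity.

forbidden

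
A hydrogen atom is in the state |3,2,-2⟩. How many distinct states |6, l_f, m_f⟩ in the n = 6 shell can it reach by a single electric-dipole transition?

E1 requires Δl = ±1, so l_f ∈ {1, 3}; with 0 ≤ l_f ≤ n_f−1 = 5, the allowed l_f values are {1, 3}.
For l_f = 1: m_f ∈ {m_i−1, m_i, m_i+1} ∩ [−1, 1] = {-1} → 1 state.
For l_f = 3: m_f ∈ {m_i−1, m_i, m_i+1} ∩ [−3, 3] = {-3, -2, -1} → 3 states.
Total: 4.

4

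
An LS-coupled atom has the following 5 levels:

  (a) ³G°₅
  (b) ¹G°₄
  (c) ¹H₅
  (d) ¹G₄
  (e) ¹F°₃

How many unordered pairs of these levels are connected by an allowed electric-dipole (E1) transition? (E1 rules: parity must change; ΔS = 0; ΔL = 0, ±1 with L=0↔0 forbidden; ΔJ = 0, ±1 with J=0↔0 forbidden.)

3

(a)–(b): forbidden (parity, ΔS).
(a)–(c): forbidden (ΔS).
(a)–(d): forbidden (ΔS).
(a)–(e): forbidden (parity, ΔS, ΔJ).
(b)–(c): allowed.
(b)–(d): allowed.
(b)–(e): forbidden (parity).
(c)–(d): forbidden (parity).
(c)–(e): forbidden (ΔL, ΔJ).
(d)–(e): allowed.
Allowed pairs: 3 of 10.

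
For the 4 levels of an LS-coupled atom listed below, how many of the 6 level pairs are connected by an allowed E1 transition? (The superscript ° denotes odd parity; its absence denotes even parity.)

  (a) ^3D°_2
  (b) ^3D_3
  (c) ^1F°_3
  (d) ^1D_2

2

(a)–(b): allowed.
(a)–(c): forbidden (parity, ΔS).
(a)–(d): forbidden (ΔS).
(b)–(c): forbidden (ΔS).
(b)–(d): forbidden (parity, ΔS).
(c)–(d): allowed.
Allowed pairs: 2 of 6.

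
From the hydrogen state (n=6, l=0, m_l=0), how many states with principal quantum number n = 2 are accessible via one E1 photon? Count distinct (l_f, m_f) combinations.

E1 requires Δl = ±1, so l_f ∈ {-1, 1}; with 0 ≤ l_f ≤ n_f−1 = 1, the allowed l_f values are {1}.
For l_f = 1: m_f ∈ {m_i−1, m_i, m_i+1} ∩ [−1, 1] = {-1, 0, 1} → 3 states.
Total: 3.

3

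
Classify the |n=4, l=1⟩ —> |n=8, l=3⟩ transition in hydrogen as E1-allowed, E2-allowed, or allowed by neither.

E2

Δl = 3 − 1 = +2; l_i + l_f = 4.
E1 (Δl = ±1): not satisfied.
E2 (Δl = 0,±2, l_i+l_f ≥ 2): satisfied.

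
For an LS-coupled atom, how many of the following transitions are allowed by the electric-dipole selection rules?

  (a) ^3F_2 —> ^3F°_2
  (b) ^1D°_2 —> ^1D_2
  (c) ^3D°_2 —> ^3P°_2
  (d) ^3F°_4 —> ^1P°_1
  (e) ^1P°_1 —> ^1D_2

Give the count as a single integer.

3

(a) allowed
(b) allowed
(c) forbidden (parity fails)
(d) forbidden (parity, ΔS, ΔL, ΔJ fail)
(e) allowed
Total allowed: 3 of 5.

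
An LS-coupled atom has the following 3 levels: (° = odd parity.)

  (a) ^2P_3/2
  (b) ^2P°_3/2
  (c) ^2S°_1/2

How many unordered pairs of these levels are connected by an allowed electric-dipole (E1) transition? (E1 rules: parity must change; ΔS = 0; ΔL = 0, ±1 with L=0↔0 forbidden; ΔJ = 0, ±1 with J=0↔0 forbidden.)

2

(a)–(b): allowed.
(a)–(c): allowed.
(b)–(c): forbidden (parity).
Allowed pairs: 2 of 3.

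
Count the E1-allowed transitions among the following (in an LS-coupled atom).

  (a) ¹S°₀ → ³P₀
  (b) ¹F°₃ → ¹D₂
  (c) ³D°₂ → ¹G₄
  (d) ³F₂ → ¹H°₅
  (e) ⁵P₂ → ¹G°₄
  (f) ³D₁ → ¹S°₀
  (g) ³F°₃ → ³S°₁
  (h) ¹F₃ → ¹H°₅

1

(a) forbidden (ΔS, ΔJ fail)
(b) allowed
(c) forbidden (ΔS, ΔL, ΔJ fail)
(d) forbidden (ΔS, ΔL, ΔJ fail)
(e) forbidden (ΔS, ΔL, ΔJ fail)
(f) forbidden (ΔS, ΔL fail)
(g) forbidden (parity, ΔL, ΔJ fail)
(h) forbidden (ΔL, ΔJ fail)
Total allowed: 1 of 8.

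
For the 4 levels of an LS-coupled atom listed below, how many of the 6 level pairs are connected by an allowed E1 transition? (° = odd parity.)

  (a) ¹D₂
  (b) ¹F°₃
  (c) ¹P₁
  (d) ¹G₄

(a)–(b): allowed.
(a)–(c): forbidden (parity).
(a)–(d): forbidden (parity, ΔL, ΔJ).
(b)–(c): forbidden (ΔL, ΔJ).
(b)–(d): allowed.
(c)–(d): forbidden (parity, ΔL, ΔJ).
Allowed pairs: 2 of 6.

2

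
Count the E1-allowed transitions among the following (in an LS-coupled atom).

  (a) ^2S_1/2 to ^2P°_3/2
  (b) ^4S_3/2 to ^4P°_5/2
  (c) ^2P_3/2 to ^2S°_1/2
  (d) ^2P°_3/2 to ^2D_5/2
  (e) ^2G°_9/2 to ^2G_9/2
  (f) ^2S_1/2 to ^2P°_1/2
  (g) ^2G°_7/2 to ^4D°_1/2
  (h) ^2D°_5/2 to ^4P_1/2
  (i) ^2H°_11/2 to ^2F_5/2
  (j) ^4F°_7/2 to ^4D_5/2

7

(a) allowed
(b) allowed
(c) allowed
(d) allowed
(e) allowed
(f) allowed
(g) forbidden (parity, ΔS, ΔL, ΔJ fail)
(h) forbidden (ΔS, ΔJ fail)
(i) forbidden (ΔL, ΔJ fail)
(j) allowed
Total allowed: 7 of 10.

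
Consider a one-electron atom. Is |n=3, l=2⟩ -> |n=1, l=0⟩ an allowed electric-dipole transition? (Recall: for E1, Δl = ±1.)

Δl = 0 − 2 = -2; the E1 rule Δl = ±1 is ✗.
The transition is electric-dipole forbidden.

forbidden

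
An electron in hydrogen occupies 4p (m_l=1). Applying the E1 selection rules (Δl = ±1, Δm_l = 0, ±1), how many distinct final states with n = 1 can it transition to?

1

E1 requires Δl = ±1, so l_f ∈ {0, 2}; with 0 ≤ l_f ≤ n_f−1 = 0, the allowed l_f values are {0}.
For l_f = 0: m_f ∈ {m_i−1, m_i, m_i+1} ∩ [−0, 0] = {0} → 1 state.
Total: 1.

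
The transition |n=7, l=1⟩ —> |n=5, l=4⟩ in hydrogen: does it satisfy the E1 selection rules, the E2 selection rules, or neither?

neither

Δl = 4 − 1 = +3; l_i + l_f = 5.
E1 (Δl = ±1): not satisfied.
E2 (Δl = 0,±2, l_i+l_f ≥ 2): not satisfied.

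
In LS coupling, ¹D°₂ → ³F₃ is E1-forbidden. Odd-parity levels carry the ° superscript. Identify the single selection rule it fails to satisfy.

the ΔS = 0 rule

Initial level: S=0, L=2, J=2, parity odd. Final level: S=1, L=3, J=3, parity even.
ΔL = 0, ±1 (not L=0↔0): L: 2 → 3, ΔL = +1 — satisfied.
ΔS = 0: S: 0 → 1 — violated.
ΔJ = 0, ±1 (not J=0↔0): J: 2 → 3, ΔJ = +1 — satisfied.
Parity must change: odd → even — satisfied.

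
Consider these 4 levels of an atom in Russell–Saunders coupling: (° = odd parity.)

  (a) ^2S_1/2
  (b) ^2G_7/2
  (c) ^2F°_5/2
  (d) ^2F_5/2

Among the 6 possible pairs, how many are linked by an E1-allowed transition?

(a)–(b): forbidden (parity, ΔL, ΔJ).
(a)–(c): forbidden (ΔL, ΔJ).
(a)–(d): forbidden (parity, ΔL, ΔJ).
(b)–(c): allowed.
(b)–(d): forbidden (parity).
(c)–(d): allowed.
Allowed pairs: 2 of 6.

2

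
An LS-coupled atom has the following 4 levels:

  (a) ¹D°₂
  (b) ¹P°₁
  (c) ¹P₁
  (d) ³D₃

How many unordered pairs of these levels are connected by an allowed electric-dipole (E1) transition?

2

(a)–(b): forbidden (parity).
(a)–(c): allowed.
(a)–(d): forbidden (ΔS).
(b)–(c): allowed.
(b)–(d): forbidden (ΔS, ΔJ).
(c)–(d): forbidden (parity, ΔS, ΔJ).
Allowed pairs: 2 of 6.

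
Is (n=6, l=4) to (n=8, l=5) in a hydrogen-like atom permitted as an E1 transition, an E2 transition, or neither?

E1

Δl = 5 − 4 = +1; l_i + l_f = 9.
E1 (Δl = ±1): satisfied.
E2 (Δl = 0,±2, l_i+l_f ≥ 2): not satisfied.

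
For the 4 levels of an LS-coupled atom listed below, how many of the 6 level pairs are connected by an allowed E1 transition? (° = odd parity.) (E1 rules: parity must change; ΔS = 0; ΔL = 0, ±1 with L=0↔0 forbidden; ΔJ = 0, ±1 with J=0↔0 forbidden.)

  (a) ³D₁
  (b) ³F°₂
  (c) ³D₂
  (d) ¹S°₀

(a)–(b): allowed.
(a)–(c): forbidden (parity).
(a)–(d): forbidden (ΔS, ΔL).
(b)–(c): allowed.
(b)–(d): forbidden (parity, ΔS, ΔL, ΔJ).
(c)–(d): forbidden (ΔS, ΔL, ΔJ).
Allowed pairs: 2 of 6.

2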